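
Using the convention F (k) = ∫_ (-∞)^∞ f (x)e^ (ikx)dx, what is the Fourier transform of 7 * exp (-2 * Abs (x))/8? 7/ (2 * (k^2 + 4))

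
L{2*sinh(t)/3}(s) 2/(3*(s^2 - 1))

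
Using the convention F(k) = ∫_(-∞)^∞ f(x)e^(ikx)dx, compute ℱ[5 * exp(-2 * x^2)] 5 * sqrt(2) * sqrt(pi) * exp(-k^2/8)/2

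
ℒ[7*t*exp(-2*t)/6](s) 7/(6*(s + 2)^2)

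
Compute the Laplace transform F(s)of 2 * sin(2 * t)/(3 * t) 2 * atan(2/s)/3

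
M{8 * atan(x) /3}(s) -4 * pi * sec(pi * s/2) /(3 * s) 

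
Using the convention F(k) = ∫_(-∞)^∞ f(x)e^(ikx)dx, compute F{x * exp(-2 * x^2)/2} sqrt(2) * I * sqrt(pi) * k * exp(-k^2/8)/16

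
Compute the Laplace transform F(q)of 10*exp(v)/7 10/(7*(q - 1))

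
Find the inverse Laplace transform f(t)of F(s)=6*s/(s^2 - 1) 6*cosh(t)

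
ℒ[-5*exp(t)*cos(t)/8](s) 5*(1 - s)/(8*((s - 1)^2+1))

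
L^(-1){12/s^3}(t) 6*t^2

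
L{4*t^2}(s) 8/s^3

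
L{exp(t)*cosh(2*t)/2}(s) (s - 1)/(2*((s - 1)^2 - 4))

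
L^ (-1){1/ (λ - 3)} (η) exp (3 * η)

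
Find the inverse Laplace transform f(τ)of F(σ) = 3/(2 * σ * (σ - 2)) 3 * exp(τ) * sinh(τ)/2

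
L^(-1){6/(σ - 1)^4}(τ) τ^3*exp(τ)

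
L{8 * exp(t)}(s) 8/(s - 1)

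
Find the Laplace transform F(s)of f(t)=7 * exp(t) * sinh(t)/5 7/(5 * s * (s - 2))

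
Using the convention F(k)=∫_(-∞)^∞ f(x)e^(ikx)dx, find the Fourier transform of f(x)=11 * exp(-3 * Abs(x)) 66/(k^2 + 9)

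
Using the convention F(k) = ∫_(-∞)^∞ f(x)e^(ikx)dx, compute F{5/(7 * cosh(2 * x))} 5 * pi/(14 * cosh(pi * k/4))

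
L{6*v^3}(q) 36/q^4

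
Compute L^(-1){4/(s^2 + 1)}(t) 4 * sin(t)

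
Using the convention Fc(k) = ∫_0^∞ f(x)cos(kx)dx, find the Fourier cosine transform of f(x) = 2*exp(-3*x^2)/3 sqrt(3)*sqrt(pi)*exp(-k^2/12)/9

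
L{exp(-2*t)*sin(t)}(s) 1/((s+2)^2+1)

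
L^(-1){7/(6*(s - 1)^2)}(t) 7*t*exp(t)/6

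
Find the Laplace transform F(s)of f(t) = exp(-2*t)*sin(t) 1/((s + 2)^2 + 1)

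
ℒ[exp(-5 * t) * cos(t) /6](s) (s + 5) /(6 * ((s + 5) ^2 + 1) ) 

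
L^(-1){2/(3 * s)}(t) 2/3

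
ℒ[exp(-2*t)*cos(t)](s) (s + 2)/((s + 2)^2 + 1)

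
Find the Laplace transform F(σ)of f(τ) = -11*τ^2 -22/σ^3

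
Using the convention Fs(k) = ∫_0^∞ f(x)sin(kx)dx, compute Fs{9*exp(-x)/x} 9*atan(k)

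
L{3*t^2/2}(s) 3/s^3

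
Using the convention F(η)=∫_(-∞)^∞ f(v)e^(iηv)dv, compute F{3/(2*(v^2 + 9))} pi*exp(-3*Abs(η))/2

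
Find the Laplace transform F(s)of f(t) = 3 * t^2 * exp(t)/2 3/(s - 1)^3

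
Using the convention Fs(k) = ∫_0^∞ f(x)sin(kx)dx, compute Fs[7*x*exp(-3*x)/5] 42*k/(5*(k^2+9)^2)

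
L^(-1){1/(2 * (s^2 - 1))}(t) sinh(t)/2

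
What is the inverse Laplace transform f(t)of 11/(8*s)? 11/8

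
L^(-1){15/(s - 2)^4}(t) 5*t^3*exp(2*t)/2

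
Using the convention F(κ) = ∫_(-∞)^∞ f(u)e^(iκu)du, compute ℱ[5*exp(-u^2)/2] 5*sqrt(pi)*exp(-κ^2/4)/2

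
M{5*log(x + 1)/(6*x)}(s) -5*pi*csc(pi*s)/(6*s - 6)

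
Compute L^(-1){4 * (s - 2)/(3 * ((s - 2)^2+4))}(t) 4 * exp(2 * t) * cos(2 * t)/3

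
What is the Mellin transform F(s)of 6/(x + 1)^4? gamma(s) * gamma(4 - s)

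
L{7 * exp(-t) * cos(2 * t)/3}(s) 7 * (s + 1)/(3 * ((s + 1)^2 + 4))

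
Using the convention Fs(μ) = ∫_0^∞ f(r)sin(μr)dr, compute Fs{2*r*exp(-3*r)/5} 12*μ/(5*(μ^2 + 9)^2)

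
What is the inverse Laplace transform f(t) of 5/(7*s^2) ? 5*t/7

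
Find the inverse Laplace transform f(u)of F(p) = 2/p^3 u^2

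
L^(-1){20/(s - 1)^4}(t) 10*t^3*exp(t)/3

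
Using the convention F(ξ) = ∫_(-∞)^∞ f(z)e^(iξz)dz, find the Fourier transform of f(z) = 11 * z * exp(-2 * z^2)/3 11 * sqrt(2) * I * sqrt(pi) * ξ * exp(-ξ^2/8)/24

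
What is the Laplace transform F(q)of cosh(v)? q/(q^2 - 1)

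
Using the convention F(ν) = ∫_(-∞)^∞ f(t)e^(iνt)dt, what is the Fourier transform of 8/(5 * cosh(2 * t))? 4 * pi/(5 * cosh(pi * ν/4))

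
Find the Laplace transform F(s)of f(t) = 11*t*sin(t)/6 11*s/(3*(s^2 + 1)^2)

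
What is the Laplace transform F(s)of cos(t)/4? s/(4 * (s^2 + 1))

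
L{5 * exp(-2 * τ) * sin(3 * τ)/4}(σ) 15/(4 * ((σ + 2)^2 + 9))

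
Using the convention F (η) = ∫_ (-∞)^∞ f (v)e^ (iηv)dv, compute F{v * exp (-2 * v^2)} sqrt (2) * I * sqrt (pi) * η * exp (-η^2/8)/8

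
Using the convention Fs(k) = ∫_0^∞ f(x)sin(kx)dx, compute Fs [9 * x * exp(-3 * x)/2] 27 * k/(k^2 + 9)^2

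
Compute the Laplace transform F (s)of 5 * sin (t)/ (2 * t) 5 * atan (1/s)/2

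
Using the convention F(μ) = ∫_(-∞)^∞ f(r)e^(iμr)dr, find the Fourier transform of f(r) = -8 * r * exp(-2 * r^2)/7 -sqrt(2) * I * sqrt(pi) * μ * exp(-μ^2/8)/7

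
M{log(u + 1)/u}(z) -pi * csc(pi * z)/(z - 1)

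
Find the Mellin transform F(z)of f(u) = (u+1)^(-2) (-pi * z+pi)/sin(pi * z)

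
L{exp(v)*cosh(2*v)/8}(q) (q - 1)/(8*((q - 1)^2-4))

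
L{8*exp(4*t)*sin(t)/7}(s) 8/(7*((s - 4)^2+1))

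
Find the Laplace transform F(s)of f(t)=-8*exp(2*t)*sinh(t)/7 -8/(7*(s - 2)^2 - 7)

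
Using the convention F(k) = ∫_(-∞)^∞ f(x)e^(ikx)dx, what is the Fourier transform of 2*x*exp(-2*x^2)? sqrt(2)*I*sqrt(pi)*k*exp(-k^2/8)/4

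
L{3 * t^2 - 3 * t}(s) 6/s^3 - 3/s^2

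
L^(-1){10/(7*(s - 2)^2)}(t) 10*t*exp(2*t)/7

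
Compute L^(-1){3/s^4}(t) t^3/2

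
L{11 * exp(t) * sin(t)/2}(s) 11/(2 * ((s - 1)^2 + 1))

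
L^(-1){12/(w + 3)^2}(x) 12*x*exp(-3*x)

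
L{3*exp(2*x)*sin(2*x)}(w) 6/((w - 2)^2+4)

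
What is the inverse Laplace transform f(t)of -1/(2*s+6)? -exp(-3*t)/2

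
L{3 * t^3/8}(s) 9/(4 * s^4)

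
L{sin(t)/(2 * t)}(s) atan(1/s)/2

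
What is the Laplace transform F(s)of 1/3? 1/(3 * s)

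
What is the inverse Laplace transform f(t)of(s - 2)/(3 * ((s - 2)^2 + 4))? exp(2 * t) * cos(2 * t)/3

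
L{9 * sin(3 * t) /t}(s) 9 * atan(3/s) 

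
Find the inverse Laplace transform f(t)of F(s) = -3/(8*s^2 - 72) -sinh(3*t)/8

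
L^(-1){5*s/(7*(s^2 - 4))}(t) 5*cosh(2*t)/7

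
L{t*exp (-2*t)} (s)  (s + 2)^ (-2)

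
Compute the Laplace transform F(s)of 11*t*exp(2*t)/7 11/(7*(s - 2)^2)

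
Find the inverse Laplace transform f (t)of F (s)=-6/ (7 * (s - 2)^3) -3 * t^2 * exp (2 * t)/7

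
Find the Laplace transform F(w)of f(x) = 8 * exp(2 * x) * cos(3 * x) 8 * (w - 2)/((w - 2)^2 + 9)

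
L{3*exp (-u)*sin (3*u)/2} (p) 9/ (2*( (p+1)^2+9))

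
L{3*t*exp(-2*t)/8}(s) 3/(8*(s + 2)^2)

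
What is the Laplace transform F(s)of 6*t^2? 12/s^3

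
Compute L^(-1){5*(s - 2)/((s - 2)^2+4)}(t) 5*exp(2*t)*cos(2*t)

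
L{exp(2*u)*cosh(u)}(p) (p - 2)/((p - 2)^2 - 1)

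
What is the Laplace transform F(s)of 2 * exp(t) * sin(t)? 2/((s - 1)^2 + 1)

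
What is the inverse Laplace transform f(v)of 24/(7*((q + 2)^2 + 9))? 8*exp(-2*v)*sin(3*v)/7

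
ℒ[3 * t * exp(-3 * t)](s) 3/(s + 3)^2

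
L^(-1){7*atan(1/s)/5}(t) 7*sin(t)/(5*t)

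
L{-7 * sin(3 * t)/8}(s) -21/(8 * s^2 + 72)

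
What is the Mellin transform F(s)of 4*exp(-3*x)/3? 4*gamma(s)/(3*3^s)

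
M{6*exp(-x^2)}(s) 3*gamma(s/2)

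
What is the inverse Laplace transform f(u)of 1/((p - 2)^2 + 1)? exp(2 * u) * sin(u)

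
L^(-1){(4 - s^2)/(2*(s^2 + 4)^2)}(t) -t*cos(2*t)/2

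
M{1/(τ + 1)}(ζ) pi*csc(pi*ζ)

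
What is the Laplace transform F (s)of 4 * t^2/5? 8/ (5 * s^3)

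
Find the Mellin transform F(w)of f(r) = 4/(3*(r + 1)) 4*pi*csc(pi*w)/3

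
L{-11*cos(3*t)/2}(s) -11*s/(2*s^2 + 18)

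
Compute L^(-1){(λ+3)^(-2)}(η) η*exp(-3*η)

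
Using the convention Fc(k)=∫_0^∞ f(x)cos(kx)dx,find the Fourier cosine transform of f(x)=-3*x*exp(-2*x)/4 3*(k^2-4)/(4*(k^2 + 4)^2)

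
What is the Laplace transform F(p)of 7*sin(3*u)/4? 21/(4*(p^2+9))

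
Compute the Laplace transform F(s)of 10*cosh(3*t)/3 10*s/(3*(s^2 - 9))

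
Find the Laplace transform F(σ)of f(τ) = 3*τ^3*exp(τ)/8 9/(4*(σ - 1)^4)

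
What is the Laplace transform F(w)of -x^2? -2/w^3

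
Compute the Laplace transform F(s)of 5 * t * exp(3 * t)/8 5/(8 * (s - 3)^2)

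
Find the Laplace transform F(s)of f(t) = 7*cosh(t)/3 7*s/(3*(s^2 - 1))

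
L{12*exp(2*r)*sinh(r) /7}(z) 12/(7*((z - 2) ^2 - 1) ) 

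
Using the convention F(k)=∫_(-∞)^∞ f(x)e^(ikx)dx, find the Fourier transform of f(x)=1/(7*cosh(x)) pi/(7*cosh(pi*k/2))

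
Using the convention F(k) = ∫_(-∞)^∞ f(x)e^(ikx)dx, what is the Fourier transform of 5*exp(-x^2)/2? 5*sqrt(pi)*exp(-k^2/4)/2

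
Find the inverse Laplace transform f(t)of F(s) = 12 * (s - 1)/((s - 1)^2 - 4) 12 * exp(t) * cosh(2 * t)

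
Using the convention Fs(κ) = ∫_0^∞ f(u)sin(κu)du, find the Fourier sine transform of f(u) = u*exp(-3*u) 6*κ/(κ^2 + 9)^2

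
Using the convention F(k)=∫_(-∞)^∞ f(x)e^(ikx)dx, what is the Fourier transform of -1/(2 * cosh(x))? -pi/(2 * cosh(pi * k/2))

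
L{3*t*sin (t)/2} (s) 3*s/ (s^2 + 1)^2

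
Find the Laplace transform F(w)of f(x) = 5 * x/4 5/(4 * w^2)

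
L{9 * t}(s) 9/s^2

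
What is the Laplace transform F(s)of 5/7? 5/(7*s)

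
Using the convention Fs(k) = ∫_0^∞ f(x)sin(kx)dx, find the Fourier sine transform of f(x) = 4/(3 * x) 2 * pi/3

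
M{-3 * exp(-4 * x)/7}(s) -3 * gamma(s)/(7 * 4^s)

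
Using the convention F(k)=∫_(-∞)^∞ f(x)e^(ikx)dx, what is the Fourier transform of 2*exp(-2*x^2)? sqrt(2)*sqrt(pi)*exp(-k^2/8)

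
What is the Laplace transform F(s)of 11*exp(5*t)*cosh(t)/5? 11*(s - 5)/(5*((s - 5)^2 - 1))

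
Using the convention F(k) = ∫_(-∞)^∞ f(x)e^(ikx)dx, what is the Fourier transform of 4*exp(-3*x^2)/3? 4*sqrt(3)*sqrt(pi)*exp(-k^2/12)/9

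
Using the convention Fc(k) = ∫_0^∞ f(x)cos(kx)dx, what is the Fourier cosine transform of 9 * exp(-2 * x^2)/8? 9 * sqrt(2) * sqrt(pi) * exp(-k^2/8)/32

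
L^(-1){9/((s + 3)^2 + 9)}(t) 3*exp(-3*t)*sin(3*t)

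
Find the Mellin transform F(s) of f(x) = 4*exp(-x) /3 4*gamma(s) /3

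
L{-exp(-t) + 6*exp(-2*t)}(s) 6/(s + 2)-1/(s + 1)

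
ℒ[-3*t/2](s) -3/(2*s^2)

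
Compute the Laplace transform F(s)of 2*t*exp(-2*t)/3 2/(3*(s + 2)^2)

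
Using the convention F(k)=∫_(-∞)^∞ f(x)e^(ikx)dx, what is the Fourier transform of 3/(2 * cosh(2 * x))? 3 * pi/(4 * cosh(pi * k/4))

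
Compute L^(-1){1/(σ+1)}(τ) exp(-τ)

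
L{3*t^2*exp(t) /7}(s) 6/(7*(s - 1) ^3) 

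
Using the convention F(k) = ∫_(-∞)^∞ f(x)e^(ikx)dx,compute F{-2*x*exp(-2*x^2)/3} -sqrt(2)*I*sqrt(pi)*k*exp(-k^2/8)/12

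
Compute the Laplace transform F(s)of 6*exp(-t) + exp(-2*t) 6/(s + 1) + 1/(s + 2)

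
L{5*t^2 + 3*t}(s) 3/s^2 + 10/s^3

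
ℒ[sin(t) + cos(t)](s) s/(s^2 + 1) + 1/(s^2 + 1) 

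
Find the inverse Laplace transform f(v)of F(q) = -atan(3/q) -sin(3*v)/v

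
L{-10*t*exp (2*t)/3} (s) -10/ (3*(s - 2)^2)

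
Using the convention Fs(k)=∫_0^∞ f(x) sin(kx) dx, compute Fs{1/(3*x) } pi/6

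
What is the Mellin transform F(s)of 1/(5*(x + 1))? pi*csc(pi*s)/5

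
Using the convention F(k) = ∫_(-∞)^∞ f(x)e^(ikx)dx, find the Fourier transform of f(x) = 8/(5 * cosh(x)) 8 * pi/(5 * cosh(pi * k/2))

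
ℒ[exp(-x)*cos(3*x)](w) (w + 1)/((w + 1)^2 + 9)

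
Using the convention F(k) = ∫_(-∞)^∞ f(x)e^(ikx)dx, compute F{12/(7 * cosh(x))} 12 * pi/(7 * cosh(pi * k/2))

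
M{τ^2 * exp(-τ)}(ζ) gamma(ζ + 2)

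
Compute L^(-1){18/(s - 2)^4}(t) 3*t^3*exp(2*t)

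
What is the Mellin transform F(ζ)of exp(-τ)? gamma(ζ)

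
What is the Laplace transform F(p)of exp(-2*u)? 1/(p + 2)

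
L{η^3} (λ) 6/λ^4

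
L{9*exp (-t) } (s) 9/ (s + 1) 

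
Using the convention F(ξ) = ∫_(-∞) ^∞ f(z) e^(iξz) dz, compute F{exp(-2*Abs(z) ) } 4/(ξ^2 + 4) 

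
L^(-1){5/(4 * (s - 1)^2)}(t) 5 * t * exp(t)/4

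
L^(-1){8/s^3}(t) 4*t^2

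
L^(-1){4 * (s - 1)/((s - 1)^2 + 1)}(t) 4 * exp(t) * cos(t)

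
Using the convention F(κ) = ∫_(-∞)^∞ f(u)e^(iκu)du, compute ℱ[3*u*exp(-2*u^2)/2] 3*sqrt(2)*I*sqrt(pi)*κ*exp(-κ^2/8)/16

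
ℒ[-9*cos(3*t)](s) -9*s/(s^2 + 9)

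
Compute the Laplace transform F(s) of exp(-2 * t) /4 1/(4 * (s + 2) ) 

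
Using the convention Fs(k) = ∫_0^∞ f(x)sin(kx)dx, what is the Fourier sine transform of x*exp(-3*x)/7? 6*k/(7*(k^2 + 9)^2)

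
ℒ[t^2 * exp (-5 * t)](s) 2/ (s + 5)^3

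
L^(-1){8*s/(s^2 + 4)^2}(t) 2*t*sin(2*t)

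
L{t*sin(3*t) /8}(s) 3*s/(4*(s^2+9) ^2) 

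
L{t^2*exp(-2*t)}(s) 2/(s + 2)^3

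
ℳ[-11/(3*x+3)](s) -11*pi*csc(pi*s)/3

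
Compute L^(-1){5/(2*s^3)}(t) 5*t^2/4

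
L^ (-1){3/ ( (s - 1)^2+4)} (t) 3*exp (t)*sin (2*t)/2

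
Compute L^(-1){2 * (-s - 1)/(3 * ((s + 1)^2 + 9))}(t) -2 * exp(-t) * cos(3 * t)/3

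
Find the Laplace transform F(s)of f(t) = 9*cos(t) 9*s/(s^2 + 1)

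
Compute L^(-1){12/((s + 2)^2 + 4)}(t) 6 * exp(-2 * t) * sin(2 * t)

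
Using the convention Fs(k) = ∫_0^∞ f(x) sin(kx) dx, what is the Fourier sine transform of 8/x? 4 * pi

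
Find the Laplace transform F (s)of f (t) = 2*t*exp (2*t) 2/ (s - 2)^2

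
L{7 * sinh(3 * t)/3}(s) 7/(s^2 - 9)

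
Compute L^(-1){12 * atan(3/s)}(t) 12 * sin(3 * t)/t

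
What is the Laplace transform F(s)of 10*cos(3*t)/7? 10*s/(7*(s^2 + 9))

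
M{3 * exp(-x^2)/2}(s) 3 * gamma(s/2)/4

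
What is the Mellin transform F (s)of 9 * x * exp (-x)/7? 9 * gamma (s + 1)/7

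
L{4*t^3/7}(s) 24/(7*s^4)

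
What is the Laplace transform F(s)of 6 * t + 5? 6/s^2 + 5/s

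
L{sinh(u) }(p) 1/(p^2-1) 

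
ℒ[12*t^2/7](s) 24/(7*s^3)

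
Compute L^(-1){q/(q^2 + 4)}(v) cos(2*v)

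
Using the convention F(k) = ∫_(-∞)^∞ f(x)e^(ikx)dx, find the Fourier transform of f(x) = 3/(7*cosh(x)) 3*pi/(7*cosh(pi*k/2))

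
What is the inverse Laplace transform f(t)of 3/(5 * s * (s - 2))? 3 * exp(t) * sinh(t)/5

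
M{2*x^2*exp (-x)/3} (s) 2*gamma (s+2)/3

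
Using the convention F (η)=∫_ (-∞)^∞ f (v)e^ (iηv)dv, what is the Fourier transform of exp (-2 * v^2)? sqrt (2) * sqrt (pi) * exp (-η^2/8)/2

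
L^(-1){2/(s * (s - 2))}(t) 2 * exp(t) * sinh(t)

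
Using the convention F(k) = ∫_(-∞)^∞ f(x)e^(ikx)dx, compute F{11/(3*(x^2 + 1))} 11*pi*exp(-Abs(k))/3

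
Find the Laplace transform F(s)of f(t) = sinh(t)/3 1/(3 * (s^2 - 1))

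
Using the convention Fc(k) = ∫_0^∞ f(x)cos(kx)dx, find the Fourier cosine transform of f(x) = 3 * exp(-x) 3/(k^2+1)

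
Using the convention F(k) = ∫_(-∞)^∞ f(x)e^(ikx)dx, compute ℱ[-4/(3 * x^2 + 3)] -4 * pi * exp(-Abs(k))/3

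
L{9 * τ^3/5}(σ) 54/(5 * σ^4)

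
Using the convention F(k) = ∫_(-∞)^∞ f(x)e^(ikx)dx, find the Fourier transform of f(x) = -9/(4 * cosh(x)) -9 * pi/(4 * cosh(pi * k/2))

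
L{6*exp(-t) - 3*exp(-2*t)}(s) 6/(s + 1) - 3/(s + 2)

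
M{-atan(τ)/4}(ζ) pi*sec(pi*ζ/2)/(8*ζ)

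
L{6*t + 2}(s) 6/s^2 + 2/s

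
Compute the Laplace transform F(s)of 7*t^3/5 42/(5*s^4)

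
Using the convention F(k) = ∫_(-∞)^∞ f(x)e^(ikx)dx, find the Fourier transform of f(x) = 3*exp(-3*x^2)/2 sqrt(3)*sqrt(pi)*exp(-k^2/12)/2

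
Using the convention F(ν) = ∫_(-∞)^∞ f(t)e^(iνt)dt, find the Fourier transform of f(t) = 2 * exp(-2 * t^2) sqrt(2) * sqrt(pi) * exp(-ν^2/8)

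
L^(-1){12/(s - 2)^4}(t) 2 * t^3 * exp(2 * t)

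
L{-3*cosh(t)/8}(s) -3*s/(8*s^2 - 8)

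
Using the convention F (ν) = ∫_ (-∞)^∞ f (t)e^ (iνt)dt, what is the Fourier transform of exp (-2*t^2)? sqrt (2)*sqrt (pi)*exp (-ν^2/8)/2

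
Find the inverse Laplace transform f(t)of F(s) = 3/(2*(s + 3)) 3*exp(-3*t)/2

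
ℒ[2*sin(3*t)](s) 6/(s^2+9)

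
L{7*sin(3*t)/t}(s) 7*atan(3/s)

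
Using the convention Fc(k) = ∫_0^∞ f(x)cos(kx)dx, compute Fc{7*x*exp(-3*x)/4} 7*(9 - k^2)/(4*(k^2+9)^2)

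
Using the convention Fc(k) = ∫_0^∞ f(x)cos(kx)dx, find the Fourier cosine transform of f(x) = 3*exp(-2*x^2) 3*sqrt(2)*sqrt(pi)*exp(-k^2/8)/4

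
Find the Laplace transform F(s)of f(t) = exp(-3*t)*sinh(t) 1/((s + 3)^2 - 1)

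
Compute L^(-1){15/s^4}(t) 5 * t^3/2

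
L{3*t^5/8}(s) 45/s^6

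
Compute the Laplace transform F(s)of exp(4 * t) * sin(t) 1/((s - 4)^2+1)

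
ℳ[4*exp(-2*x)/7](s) 2^(2 - s)*gamma(s)/7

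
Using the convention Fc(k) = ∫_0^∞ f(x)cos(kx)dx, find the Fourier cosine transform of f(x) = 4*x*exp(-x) 4*(1 - k^2)/(k^2 + 1)^2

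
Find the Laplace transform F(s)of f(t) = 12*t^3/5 72/(5*s^4)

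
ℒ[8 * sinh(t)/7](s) 8/(7 * (s^2 - 1))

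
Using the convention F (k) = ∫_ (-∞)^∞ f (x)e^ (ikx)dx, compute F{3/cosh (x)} 3*pi/cosh (pi*k/2)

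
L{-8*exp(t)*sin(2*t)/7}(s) -16/(7*(s - 1)^2 + 28)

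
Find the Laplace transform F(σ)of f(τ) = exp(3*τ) 1/(σ - 3)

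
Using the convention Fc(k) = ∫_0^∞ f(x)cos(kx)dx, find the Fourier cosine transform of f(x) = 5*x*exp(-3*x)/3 5*(9 - k^2)/(3*(k^2+9)^2)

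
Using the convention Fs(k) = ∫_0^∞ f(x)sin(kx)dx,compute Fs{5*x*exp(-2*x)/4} 5*k/(k^2 + 4)^2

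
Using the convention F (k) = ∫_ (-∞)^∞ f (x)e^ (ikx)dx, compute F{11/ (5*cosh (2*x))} 11*pi/ (10*cosh (pi*k/4))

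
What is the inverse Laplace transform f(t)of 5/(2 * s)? 5/2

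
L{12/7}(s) 12/(7*s)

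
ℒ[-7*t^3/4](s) -21/(2*s^4)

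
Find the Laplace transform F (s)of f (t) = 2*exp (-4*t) 2/ (s + 4)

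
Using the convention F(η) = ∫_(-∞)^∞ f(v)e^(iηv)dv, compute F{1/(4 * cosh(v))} pi/(4 * cosh(pi * η/2))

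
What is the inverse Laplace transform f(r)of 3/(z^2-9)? sinh(3 * r)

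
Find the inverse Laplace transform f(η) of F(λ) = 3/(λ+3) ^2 3 * η * exp(-3 * η) 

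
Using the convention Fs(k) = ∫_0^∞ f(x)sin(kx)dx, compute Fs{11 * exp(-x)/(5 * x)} 11 * atan(k)/5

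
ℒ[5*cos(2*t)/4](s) 5*s/(4*(s^2+4))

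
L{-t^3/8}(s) -3/(4*s^4)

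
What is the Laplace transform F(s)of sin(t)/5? 1/(5*(s^2 + 1))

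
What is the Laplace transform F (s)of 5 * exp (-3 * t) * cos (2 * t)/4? 5 * (s + 3)/ (4 * ( (s + 3)^2 + 4))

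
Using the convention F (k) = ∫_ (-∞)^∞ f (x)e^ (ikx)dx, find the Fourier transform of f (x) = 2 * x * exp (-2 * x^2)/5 sqrt (2) * I * sqrt (pi) * k * exp (-k^2/8)/20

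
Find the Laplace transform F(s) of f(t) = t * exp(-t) (s + 1) ^(-2) 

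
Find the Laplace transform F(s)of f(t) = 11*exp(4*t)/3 11/(3*(s - 4))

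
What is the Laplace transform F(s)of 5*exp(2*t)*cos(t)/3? 5*(s - 2)/(3*((s - 2)^2 + 1))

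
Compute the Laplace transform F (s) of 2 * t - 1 2/s^2 - 1/s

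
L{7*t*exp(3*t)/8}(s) 7/(8*(s - 3)^2)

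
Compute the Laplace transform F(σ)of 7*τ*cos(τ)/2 7*(σ^2 - 1)/(2*(σ^2 + 1)^2)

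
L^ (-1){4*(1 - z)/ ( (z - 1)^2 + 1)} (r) -4*exp (r)*cos (r)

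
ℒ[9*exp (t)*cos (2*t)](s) 9*(s - 1)/ ( (s - 1)^2+4)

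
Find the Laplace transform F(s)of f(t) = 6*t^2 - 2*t 12/s^3 - 2/s^2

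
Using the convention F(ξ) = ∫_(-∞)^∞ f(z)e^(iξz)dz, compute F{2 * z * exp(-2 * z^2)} sqrt(2) * I * sqrt(pi) * ξ * exp(-ξ^2/8)/4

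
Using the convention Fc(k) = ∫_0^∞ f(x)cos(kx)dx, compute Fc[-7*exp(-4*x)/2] -14/(k^2+16)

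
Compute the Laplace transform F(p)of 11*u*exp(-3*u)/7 11/(7*(p + 3)^2)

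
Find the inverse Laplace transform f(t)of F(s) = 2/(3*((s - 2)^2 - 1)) 2*exp(2*t)*sinh(t)/3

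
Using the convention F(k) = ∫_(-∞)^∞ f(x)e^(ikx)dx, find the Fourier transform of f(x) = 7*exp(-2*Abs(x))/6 14/(3*(k^2 + 4))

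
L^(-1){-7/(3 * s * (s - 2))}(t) -7 * exp(t) * sinh(t)/3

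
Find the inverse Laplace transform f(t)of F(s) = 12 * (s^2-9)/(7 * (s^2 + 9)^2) 12 * t * cos(3 * t)/7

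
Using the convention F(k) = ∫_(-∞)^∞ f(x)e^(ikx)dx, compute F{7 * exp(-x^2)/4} 7 * sqrt(pi) * exp(-k^2/4)/4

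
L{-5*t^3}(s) -30/s^4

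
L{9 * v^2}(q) 18/q^3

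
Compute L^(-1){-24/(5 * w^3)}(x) -12 * x^2/5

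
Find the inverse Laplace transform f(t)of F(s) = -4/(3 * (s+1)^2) -4 * t * exp(-t)/3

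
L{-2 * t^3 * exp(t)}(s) -12/(s - 1)^4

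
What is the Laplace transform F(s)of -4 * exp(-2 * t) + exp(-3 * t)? 1/(s + 3)-4/(s + 2)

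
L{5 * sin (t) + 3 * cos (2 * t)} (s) 5/ (s^2 + 1) + 3 * s/ (s^2 + 4)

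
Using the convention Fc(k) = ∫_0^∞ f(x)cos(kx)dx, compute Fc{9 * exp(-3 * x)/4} 27/(4 * (k^2 + 9))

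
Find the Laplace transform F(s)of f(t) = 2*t 2/s^2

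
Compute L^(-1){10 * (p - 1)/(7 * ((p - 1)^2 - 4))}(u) 10 * exp(u) * cosh(2 * u)/7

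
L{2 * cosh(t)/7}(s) 2 * s/(7 * (s^2 - 1))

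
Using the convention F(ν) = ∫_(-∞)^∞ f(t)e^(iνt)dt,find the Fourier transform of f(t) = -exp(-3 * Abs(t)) -6/(ν^2 + 9)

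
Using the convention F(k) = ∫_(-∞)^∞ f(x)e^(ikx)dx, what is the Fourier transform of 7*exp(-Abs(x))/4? 7/(2*(k^2 + 1))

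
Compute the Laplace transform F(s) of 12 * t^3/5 72/(5 * s^4) 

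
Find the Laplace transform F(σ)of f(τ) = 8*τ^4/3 64/σ^5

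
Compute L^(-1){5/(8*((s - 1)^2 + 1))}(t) 5*exp(t)*sin(t)/8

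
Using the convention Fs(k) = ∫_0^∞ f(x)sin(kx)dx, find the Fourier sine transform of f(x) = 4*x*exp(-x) 8*k/(k^2+1)^2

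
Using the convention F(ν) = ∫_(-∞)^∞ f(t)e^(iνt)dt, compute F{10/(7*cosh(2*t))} 5*pi/(7*cosh(pi*ν/4))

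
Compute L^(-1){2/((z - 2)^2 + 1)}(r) 2*exp(2*r)*sin(r)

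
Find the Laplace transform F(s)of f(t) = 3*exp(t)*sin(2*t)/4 3/(2*((s - 1)^2+4))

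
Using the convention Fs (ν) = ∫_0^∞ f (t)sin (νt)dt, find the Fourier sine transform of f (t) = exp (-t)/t atan (ν)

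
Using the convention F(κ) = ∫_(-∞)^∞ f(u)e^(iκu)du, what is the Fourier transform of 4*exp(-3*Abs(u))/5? 24/(5*(κ^2 + 9))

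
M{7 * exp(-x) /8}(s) 7 * gamma(s) /8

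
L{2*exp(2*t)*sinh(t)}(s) 2/((s - 2)^2 - 1)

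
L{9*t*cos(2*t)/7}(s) 9*(s^2 - 4)/(7*(s^2 + 4)^2)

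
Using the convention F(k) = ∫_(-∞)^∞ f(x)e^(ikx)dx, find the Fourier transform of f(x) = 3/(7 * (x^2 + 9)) pi * exp(-3 * Abs(k))/7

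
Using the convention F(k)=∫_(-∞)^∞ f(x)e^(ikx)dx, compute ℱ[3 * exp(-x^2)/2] 3 * sqrt(pi) * exp(-k^2/4)/2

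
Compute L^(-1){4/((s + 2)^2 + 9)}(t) 4 * exp(-2 * t) * sin(3 * t)/3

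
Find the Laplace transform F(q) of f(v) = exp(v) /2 1/(2*(q - 1) ) 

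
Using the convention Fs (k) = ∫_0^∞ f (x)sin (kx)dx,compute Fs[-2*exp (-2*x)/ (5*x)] -2*atan (k/2)/5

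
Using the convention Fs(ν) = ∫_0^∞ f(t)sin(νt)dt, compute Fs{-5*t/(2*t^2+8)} -5*pi*exp(-2*ν)/4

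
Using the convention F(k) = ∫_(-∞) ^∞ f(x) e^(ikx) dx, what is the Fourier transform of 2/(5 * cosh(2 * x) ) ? pi/(5 * cosh(pi * k/4) ) 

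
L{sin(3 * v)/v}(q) atan(3/q)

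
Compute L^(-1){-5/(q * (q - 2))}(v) -5 * exp(v) * sinh(v)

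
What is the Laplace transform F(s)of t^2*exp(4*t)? 2/(s - 4)^3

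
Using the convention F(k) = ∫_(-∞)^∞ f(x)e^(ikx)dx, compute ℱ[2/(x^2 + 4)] pi*exp(-2*Abs(k))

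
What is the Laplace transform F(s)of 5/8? 5/(8 * s)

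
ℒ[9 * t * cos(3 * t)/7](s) 9 * (s^2 - 9)/(7 * (s^2 + 9)^2)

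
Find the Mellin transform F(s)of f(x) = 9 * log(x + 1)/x -9 * pi * csc(pi * s)/(s - 1)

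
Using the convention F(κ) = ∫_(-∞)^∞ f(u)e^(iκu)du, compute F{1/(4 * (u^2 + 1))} pi * exp(-Abs(κ))/4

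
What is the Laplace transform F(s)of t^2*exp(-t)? 2/(s+1)^3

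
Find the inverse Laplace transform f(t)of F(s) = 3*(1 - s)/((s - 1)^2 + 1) -3*exp(t)*cos(t)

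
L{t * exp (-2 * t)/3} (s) 1/ (3 * (s+2)^2)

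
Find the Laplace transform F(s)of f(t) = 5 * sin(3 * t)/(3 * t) 5 * atan(3/s)/3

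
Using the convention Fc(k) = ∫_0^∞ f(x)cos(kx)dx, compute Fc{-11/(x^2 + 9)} -11*pi*exp(-3*k)/6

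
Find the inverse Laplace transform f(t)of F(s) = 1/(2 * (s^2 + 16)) sin(4 * t)/8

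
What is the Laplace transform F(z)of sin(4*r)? 4/(z^2 + 16)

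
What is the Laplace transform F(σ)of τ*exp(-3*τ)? (σ+3)^(-2)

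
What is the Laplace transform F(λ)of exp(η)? 1/(λ - 1)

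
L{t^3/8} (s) 3/ (4*s^4)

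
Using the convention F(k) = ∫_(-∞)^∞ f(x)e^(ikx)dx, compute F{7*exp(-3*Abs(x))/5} 42/(5*(k^2+9))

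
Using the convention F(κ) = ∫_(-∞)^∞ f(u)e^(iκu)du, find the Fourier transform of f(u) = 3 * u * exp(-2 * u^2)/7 3 * sqrt(2) * I * sqrt(pi) * κ * exp(-κ^2/8)/56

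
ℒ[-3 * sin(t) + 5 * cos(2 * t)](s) 5 * s/(s^2 + 4) - 3/(s^2 + 1)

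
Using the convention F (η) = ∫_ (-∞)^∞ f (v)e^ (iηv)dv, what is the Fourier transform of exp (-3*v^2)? sqrt (3)*sqrt (pi)*exp (-η^2/12)/3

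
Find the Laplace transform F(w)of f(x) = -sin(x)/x -atan(1/w)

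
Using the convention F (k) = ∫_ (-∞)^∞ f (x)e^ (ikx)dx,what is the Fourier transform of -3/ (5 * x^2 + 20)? -3 * pi * exp (-2 * Abs (k))/10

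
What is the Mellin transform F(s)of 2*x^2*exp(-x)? 2*gamma(s + 2)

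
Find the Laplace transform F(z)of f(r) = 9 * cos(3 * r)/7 9 * z/(7 * (z^2 + 9))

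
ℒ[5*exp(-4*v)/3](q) 5/(3*(q + 4))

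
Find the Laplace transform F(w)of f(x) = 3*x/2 3/(2*w^2)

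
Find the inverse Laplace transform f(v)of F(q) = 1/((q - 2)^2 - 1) exp(2*v)*sinh(v)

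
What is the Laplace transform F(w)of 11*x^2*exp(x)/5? 22/(5*(w - 1)^3)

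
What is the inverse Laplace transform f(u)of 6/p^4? u^3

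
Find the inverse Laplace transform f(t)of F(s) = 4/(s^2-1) 4*sinh(t)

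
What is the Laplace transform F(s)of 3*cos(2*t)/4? 3*s/(4*(s^2+4))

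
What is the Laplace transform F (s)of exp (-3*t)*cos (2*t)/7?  (s + 3)/ (7*( (s + 3)^2 + 4))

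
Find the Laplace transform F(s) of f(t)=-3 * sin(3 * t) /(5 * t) -3 * atan(3/s) /5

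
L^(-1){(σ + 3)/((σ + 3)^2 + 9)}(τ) exp(-3 * τ) * cos(3 * τ)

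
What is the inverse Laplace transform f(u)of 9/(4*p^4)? 3*u^3/8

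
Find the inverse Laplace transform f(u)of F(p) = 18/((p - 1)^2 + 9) 6*exp(u)*sin(3*u)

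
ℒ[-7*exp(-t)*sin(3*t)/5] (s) -21/(5*(s + 1)^2 + 45)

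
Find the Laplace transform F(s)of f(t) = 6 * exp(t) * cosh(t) 6 * (s - 1)/(s * (s - 2))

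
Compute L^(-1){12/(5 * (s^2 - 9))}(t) 4 * sinh(3 * t)/5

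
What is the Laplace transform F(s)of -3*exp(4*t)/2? -3/(2*s - 8)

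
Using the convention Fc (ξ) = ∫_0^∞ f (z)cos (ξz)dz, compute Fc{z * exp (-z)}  (1 - ξ^2)/ (ξ^2 + 1)^2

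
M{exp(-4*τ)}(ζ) gamma(ζ)/4^ζ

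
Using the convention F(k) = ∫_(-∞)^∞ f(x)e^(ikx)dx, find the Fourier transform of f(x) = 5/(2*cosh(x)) 5*pi/(2*cosh(pi*k/2))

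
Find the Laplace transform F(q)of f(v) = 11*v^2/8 11/(4*q^3)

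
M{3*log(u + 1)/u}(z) -3*pi*csc(pi*z)/(z - 1)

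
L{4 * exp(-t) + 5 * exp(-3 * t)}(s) 4/(s + 1) + 5/(s + 3)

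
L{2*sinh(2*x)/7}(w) 4/(7*(w^2 - 4))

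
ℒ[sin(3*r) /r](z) atan(3/z) 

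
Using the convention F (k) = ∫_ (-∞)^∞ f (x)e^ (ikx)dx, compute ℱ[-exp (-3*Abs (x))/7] -6/ (7*k^2+63)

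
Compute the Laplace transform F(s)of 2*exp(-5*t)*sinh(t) 2/((s + 5)^2 - 1)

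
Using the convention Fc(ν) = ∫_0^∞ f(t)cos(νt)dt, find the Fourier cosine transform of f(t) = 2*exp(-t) 2/(ν^2 + 1)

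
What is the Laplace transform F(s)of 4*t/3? 4/(3*s^2)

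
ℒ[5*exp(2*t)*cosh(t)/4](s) 5*(s - 2)/(4*((s - 2)^2 - 1))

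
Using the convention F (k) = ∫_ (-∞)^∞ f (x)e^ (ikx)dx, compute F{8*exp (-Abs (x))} 16/ (k^2 + 1)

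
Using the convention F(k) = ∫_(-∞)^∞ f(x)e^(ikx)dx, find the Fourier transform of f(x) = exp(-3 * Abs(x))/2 3/(k^2 + 9)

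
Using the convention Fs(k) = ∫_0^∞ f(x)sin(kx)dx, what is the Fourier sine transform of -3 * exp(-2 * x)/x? -3 * atan(k/2)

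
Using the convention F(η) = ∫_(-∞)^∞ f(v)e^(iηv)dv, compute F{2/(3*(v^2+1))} 2*pi*exp(-Abs(η))/3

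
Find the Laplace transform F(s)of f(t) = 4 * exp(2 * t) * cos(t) 4 * (s - 2)/((s - 2)^2 + 1)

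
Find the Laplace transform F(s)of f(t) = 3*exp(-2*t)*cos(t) 3*(s + 2)/((s + 2)^2 + 1)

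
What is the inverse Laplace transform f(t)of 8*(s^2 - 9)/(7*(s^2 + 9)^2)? 8*t*cos(3*t)/7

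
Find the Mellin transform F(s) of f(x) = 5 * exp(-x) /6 5 * gamma(s) /6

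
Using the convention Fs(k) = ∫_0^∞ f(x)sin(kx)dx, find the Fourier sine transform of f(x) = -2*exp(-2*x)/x -2*atan(k/2)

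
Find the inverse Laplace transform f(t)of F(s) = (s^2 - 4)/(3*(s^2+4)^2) t*cos(2*t)/3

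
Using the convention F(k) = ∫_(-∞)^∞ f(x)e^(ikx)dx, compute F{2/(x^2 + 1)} 2*pi*exp(-Abs(k))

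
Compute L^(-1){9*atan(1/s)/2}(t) 9*sin(t)/(2*t)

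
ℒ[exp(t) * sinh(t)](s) 1/(s * (s - 2))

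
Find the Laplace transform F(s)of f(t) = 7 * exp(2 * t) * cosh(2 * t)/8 7 * (s - 2)/(8 * s * (s - 4))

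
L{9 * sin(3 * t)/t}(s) 9 * atan(3/s)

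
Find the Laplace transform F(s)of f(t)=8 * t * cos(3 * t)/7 8 * (s^2 - 9)/(7 * (s^2 + 9)^2)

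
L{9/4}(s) 9/(4*s)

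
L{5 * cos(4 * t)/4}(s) 5 * s/(4 * (s^2+16))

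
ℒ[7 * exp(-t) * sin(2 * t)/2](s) 7/((s + 1)^2 + 4)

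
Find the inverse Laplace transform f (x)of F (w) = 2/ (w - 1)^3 x^2*exp (x)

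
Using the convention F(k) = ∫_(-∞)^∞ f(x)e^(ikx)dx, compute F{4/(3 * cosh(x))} 4 * pi/(3 * cosh(pi * k/2))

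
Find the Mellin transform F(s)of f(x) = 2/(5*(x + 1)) 2*pi*csc(pi*s)/5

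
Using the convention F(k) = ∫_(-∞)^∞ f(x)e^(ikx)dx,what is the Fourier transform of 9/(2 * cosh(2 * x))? 9 * pi/(4 * cosh(pi * k/4))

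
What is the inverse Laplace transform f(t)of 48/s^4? 8*t^3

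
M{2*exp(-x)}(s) 2*gamma(s)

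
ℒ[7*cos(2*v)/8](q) 7*q/(8*(q^2 + 4))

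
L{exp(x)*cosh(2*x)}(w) (w - 1)/((w - 1)^2 - 4)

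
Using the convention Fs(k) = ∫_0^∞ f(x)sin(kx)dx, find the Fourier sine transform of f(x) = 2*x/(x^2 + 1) pi*exp(-k)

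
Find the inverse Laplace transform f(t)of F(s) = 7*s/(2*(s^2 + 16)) 7*cos(4*t)/2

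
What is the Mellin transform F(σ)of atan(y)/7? -pi * sec(pi * σ/2)/(14 * σ)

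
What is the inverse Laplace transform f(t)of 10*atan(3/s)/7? 10*sin(3*t)/(7*t)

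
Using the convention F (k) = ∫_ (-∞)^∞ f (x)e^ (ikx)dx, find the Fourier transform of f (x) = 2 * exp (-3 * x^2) 2 * sqrt (3) * sqrt (pi) * exp (-k^2/12)/3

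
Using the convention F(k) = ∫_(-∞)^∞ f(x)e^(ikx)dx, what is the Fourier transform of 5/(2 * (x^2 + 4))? 5 * pi * exp(-2 * Abs(k))/4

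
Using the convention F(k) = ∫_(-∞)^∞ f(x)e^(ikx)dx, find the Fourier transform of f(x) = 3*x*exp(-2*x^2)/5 3*sqrt(2)*I*sqrt(pi)*k*exp(-k^2/8)/40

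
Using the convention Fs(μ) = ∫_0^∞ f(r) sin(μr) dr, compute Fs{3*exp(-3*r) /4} 3*μ/(4*(μ^2 + 9) ) 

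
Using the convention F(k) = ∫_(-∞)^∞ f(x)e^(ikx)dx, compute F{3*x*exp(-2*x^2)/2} 3*sqrt(2)*I*sqrt(pi)*k*exp(-k^2/8)/16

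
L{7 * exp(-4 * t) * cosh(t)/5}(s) 7 * (s+4)/(5 * ((s+4)^2 - 1))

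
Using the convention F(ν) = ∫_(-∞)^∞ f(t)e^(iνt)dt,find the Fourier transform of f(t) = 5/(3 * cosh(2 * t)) 5 * pi/(6 * cosh(pi * ν/4))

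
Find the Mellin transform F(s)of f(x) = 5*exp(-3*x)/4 5*gamma(s)/(4*3^s)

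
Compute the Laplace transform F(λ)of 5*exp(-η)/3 5/(3*(λ+1))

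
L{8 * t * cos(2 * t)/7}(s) 8 * (s^2 - 4)/(7 * (s^2 + 4)^2)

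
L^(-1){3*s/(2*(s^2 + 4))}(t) 3*cos(2*t)/2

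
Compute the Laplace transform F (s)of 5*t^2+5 10/s^3+5/s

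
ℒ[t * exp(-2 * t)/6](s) 1/(6 * (s + 2)^2)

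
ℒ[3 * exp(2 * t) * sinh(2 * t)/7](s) 6/(7 * s * (s - 4))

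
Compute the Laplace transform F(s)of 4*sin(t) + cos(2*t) 4/(s^2 + 1) + s/(s^2 + 4)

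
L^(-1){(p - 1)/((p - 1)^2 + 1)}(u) exp(u) * cos(u)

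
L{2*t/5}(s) 2/(5*s^2)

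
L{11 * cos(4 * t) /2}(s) 11 * s/(2 * (s^2 + 16) ) 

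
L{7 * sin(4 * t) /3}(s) 28/(3 * (s^2 + 16) ) 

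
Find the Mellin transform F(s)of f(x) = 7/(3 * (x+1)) 7 * pi * csc(pi * s)/3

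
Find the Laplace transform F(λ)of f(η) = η λ^(-2)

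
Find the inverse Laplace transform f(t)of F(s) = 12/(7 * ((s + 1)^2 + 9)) 4 * exp(-t) * sin(3 * t)/7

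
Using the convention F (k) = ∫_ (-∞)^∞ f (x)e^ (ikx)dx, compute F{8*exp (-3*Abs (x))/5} 48/ (5*(k^2 + 9))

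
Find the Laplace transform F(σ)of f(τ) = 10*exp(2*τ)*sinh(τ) 10/((σ - 2)^2-1)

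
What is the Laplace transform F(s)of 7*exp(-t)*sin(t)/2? 7/(2*((s + 1)^2 + 1))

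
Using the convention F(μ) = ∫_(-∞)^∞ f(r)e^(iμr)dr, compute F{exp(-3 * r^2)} sqrt(3) * sqrt(pi) * exp(-μ^2/12)/3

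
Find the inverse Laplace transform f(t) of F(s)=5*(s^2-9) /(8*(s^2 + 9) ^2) 5*t*cos(3*t) /8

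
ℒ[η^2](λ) 2/λ^3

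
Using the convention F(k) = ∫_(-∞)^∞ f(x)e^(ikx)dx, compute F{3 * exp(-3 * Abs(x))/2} 9/(k^2+9)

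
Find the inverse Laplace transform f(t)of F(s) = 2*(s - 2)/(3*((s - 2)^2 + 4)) 2*exp(2*t)*cos(2*t)/3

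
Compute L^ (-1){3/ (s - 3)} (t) 3 * exp (3 * t)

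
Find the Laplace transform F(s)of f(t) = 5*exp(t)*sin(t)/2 5/(2*((s - 1)^2 + 1))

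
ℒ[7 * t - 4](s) 7/s^2 - 4/s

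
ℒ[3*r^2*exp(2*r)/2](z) 3/(z - 2)^3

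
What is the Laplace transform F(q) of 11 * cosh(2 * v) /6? 11 * q/(6 * (q^2-4) ) 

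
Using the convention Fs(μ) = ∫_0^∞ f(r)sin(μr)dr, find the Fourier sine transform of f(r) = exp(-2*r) μ/(μ^2+4)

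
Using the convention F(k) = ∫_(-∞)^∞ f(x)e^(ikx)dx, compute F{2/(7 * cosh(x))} 2 * pi/(7 * cosh(pi * k/2))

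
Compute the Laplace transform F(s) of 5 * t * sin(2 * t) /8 5 * s/(2 * (s^2 + 4) ^2) 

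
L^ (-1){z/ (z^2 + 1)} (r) cos (r)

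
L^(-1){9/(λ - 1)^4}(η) 3*η^3*exp(η)/2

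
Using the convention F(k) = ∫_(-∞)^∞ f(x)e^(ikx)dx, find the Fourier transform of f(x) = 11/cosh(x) 11*pi/cosh(pi*k/2)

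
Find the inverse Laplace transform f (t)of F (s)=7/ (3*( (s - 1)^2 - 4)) 7*exp (t)*sinh (2*t)/6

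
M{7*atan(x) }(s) -7*pi*sec(pi*s/2) /(2*s) 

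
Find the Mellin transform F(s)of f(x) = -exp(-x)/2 -gamma(s)/2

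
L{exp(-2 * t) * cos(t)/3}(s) (s + 2)/(3 * ((s + 2)^2 + 1))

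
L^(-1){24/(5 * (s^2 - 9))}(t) 8 * sinh(3 * t)/5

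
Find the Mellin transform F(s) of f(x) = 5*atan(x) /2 -5*pi*sec(pi*s/2) /(4*s) 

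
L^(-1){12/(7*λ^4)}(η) 2*η^3/7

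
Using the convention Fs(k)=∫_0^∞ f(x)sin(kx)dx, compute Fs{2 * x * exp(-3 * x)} 12 * k/(k^2 + 9)^2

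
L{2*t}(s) 2/s^2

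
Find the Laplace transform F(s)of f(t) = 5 5/s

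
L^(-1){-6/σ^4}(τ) -τ^3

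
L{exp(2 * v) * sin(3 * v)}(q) 3/((q - 2)^2 + 9)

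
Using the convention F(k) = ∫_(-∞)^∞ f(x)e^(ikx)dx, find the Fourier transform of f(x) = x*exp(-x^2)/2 I*sqrt(pi)*k*exp(-k^2/4)/4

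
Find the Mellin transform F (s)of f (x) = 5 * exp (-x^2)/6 5 * gamma (s/2)/12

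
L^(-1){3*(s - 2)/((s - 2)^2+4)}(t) 3*exp(2*t)*cos(2*t)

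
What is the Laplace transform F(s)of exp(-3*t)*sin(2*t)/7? 2/(7*((s + 3)^2 + 4))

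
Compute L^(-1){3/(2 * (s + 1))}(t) 3 * exp(-t)/2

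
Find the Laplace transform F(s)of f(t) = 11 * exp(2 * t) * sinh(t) 11/((s - 2)^2-1)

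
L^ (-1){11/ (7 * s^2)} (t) 11 * t/7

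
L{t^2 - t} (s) 2/s^3-1/s^2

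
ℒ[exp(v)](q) 1/(q - 1)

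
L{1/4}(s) 1/(4 * s)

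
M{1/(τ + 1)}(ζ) pi*csc(pi*ζ)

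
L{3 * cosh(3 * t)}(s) 3 * s/(s^2 - 9)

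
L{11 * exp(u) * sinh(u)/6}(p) 11/(6 * p * (p - 2))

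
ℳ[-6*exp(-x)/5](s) -6*gamma(s)/5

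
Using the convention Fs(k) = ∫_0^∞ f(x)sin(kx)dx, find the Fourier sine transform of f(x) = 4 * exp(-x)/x 4 * atan(k)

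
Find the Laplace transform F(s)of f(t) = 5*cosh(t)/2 5*s/(2*(s^2 - 1))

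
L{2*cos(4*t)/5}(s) 2*s/(5*(s^2 + 16))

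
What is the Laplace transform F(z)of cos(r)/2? z/(2 * (z^2 + 1))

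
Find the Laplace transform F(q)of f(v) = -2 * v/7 -2/(7 * q^2)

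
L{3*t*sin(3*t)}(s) 18*s/(s^2+9)^2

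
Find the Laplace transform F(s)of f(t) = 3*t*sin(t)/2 3*s/(s^2 + 1)^2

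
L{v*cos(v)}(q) (q^2-1)/(q^2 + 1)^2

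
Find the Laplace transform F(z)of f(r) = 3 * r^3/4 9/(2 * z^4)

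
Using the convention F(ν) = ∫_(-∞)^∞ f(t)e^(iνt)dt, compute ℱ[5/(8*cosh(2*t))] 5*pi/(16*cosh(pi*ν/4))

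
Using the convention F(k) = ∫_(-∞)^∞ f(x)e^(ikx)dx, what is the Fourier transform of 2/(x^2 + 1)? 2*pi*exp(-Abs(k))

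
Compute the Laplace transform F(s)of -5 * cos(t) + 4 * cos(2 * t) 4 * s/(s^2 + 4) - 5 * s/(s^2 + 1)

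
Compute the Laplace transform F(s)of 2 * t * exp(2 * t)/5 2/(5 * (s - 2)^2)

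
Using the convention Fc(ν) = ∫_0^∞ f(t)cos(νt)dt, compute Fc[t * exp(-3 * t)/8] (9 - ν^2)/(8 * (ν^2+9)^2)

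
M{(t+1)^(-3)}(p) pi*(p - 2)*(p - 1)/(2*sin(pi*p))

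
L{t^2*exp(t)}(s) 2/(s - 1)^3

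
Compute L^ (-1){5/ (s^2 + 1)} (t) 5*sin (t)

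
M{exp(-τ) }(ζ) gamma(ζ) 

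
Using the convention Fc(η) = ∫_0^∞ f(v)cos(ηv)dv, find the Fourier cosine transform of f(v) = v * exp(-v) (1 - η^2)/(η^2+1)^2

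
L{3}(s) 3/s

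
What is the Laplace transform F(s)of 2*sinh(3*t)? 6/(s^2 - 9)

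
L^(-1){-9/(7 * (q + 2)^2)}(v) -9 * v * exp(-2 * v)/7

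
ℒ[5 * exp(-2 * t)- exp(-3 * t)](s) 5/(s + 2)-1/(s + 3)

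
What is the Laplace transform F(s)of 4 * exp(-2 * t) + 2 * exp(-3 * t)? 4/(s + 2) + 2/(s + 3)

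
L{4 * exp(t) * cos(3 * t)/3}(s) 4 * (s - 1)/(3 * ((s - 1)^2 + 9))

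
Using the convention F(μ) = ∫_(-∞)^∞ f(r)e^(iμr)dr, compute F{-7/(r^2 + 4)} -7 * pi * exp(-2 * Abs(μ))/2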